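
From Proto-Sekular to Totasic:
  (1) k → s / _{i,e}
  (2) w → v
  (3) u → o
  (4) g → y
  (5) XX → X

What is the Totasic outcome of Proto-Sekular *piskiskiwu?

pisisivo

Totasic: *piskiskiwu
  piskiskiwu → pississiwu   [palatalisation]
  pississiwu → pississivu   [unconditioned shift]
  pississivu → pississivo   [vowel merger]
  pississivo (rule 4 does not apply)
  pississivo → pisisivo   [degemination]
  giving Totasic pisisivo.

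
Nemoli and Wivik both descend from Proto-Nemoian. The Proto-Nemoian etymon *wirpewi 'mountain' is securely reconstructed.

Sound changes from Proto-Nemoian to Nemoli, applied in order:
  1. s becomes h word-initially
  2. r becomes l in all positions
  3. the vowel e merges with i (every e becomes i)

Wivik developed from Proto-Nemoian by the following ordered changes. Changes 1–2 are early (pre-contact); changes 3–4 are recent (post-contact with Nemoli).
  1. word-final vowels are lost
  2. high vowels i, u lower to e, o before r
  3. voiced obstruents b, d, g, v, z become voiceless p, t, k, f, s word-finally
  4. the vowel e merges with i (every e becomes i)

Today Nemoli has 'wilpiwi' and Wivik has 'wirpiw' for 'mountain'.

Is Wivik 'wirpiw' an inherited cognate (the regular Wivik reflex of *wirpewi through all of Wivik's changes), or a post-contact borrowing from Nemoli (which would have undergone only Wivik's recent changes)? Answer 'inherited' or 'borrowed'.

inherited

If inherited, *wirpewi would pass through all of Wivik's changes:
Wivik: start from *wirpewi.
  rule 1 (apocope): wirpewi → wirpew
  rule 2 (pre-rhotic lowering): wirpew → werpew
  rule 3: no change — werpew
  rule 4 (vowel merger): werpew → wirpiw
  ⇒ Wivik wirpiw
If borrowed from Nemoli 'wilpiwi' after the early changes, it would undergo only the recent ones:
  rule 3 (final devoicing): no change (wilpiwi)
  rule 4 (vowel merger): no change (wilpiwi)
  ⇒ as a loan: wilpiwi
Wivik 'wirpiw' matches the inherited outcome exactly, so it is an inherited cognate, not a loan.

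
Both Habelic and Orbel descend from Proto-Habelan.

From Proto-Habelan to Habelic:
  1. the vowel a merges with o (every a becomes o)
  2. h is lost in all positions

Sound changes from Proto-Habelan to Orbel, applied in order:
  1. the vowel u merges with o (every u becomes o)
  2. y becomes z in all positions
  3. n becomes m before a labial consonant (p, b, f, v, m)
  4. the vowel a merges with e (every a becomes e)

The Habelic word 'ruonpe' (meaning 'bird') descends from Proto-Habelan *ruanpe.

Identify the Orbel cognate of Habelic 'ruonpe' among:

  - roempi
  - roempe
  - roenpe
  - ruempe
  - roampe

Orbel: start from *ruanpe.
  rule 1 (vowel merger): ruanpe → roanpe
  rule 2: no change — roanpe
  rule 3 (nasal place assimilation): roanpe → roampe
  rule 4 (vowel merger): roampe → roempe
  ⇒ Orbel roempe
Only 'roempe' matches the regular Orbel development of *ruanpe.

roempe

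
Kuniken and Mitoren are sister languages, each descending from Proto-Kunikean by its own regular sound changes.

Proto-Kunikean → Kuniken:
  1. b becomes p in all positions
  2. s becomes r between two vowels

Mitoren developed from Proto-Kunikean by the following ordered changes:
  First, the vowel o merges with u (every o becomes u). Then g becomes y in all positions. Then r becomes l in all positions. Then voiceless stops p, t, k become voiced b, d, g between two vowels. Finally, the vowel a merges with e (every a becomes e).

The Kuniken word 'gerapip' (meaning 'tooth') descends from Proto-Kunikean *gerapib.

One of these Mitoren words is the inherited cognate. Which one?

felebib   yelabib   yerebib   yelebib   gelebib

yelebib

Mitoren: *gerapib
  gerapib (rule 1 does not apply)
  gerapib → yerapib   [unconditioned shift]
  yerapib → yelapib   [unconditioned shift]
  yelapib → yelabib   [intervocalic voicing]
  yelabib → yelebib   [vowel merger]
  giving Mitoren yelebib.
The other candidates each miss or misapply at least one Mitoren change.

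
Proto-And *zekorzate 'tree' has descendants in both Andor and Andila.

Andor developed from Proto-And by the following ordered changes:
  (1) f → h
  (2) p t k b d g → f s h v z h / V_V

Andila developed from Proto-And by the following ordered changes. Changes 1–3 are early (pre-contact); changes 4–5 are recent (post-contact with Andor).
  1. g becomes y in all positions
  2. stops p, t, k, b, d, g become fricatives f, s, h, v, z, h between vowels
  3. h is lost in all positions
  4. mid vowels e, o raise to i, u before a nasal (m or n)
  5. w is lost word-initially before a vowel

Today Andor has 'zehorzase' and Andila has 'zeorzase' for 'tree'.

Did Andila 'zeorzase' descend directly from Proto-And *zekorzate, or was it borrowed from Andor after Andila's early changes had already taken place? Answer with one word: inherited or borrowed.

inherited

If inherited, *zekorzate would pass through all of Andila's changes:
Andila: start from *zekorzate.
  rule 1: no change — zekorzate
  rule 2 (intervocalic lenition): zekorzate → zehorzase
  rule 3 (h-loss): zehorzase → zeorzase
  rule 4: no change — zeorzase
  rule 5: no change — zeorzase
  ⇒ Andila zeorzase
If borrowed from Andor 'zehorzase' after the early changes, it would undergo only the recent ones:
  rule 4 (pre-nasal raising): no change (zehorzase)
  rule 5 (glide loss): no change (zehorzase)
  ⇒ as a loan: zehorzase
Andila 'zeorzase' matches the inherited outcome exactly, so it is an inherited cognate, not a loan.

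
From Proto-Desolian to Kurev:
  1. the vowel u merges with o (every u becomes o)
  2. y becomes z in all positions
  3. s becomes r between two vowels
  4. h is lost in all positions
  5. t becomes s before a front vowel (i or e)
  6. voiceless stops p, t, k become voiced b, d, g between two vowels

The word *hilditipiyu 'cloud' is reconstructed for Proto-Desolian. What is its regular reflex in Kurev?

Kurev: *hilditipiyu
  hilditipiyu → hilditipiyo   [vowel merger]
  hilditipiyo → hilditipizo   [unconditioned shift]
  hilditipizo (rule 3 does not apply)
  hilditipizo → ilditipizo   [h-loss]
  ilditipizo → ildisipizo   [palatalisation]
  ildisipizo → ildisibizo   [intervocalic voicing]
  giving Kurev ildisibizo.

ildisibizo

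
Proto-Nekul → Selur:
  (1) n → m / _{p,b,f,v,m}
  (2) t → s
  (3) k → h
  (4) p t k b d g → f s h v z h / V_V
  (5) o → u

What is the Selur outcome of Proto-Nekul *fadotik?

fazusih

Selur: *fadotik > fadosik > fadosih > fazosih > fazusih  (by unconditioned shift, unconditioned shift, intervocalic lenition, vowel merger)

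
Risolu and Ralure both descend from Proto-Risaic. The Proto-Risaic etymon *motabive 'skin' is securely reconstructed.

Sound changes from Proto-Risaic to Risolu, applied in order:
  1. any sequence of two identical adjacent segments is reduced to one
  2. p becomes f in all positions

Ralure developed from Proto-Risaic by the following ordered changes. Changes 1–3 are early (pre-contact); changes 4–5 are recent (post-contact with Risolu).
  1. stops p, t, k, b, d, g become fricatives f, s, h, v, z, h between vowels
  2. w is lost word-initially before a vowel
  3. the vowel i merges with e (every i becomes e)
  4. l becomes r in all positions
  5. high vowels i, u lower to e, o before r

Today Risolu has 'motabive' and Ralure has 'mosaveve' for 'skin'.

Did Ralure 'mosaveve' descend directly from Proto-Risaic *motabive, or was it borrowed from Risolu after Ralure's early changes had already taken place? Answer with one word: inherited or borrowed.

inherited

If inherited, *motabive would pass through all of Ralure's changes:
Ralure: *motabive > mosavive > mosaveve  (by intervocalic lenition, vowel merger)
If borrowed from Risolu 'motabive' after the early changes, it would undergo only the recent ones:
  rule 4 (unconditioned shift): no change (motabive)
  rule 5 (pre-rhotic lowering): no change (motabive)
  ⇒ as a loan: motabive
Ralure 'mosaveve' matches the inherited outcome exactly, so it is an inherited cognate, not a loan.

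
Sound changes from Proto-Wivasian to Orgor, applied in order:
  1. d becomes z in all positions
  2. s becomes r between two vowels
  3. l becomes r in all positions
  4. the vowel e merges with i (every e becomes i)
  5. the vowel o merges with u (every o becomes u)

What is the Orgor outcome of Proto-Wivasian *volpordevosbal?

Orgor: *volpordevosbal > volporzevosbal > vorporzevosbar > vorporzivosbar > vurpurzivusbar  (by unconditioned shift, unconditioned shift, vowel merger, vowel merger)

vurpurzivusbar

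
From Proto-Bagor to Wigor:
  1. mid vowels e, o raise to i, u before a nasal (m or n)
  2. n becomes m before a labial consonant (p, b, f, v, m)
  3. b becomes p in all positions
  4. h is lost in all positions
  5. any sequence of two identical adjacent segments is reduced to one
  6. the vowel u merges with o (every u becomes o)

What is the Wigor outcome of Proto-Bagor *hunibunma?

onipoma

Wigor: *hunibunma
  hunibunma (rule 1 does not apply)
  hunibunma → hunibumma   [nasal place assimilation]
  hunibumma → hunipumma   [unconditioned shift]
  hunipumma → unipumma   [h-loss]
  unipumma → unipuma   [degemination]
  unipuma → onipoma   [vowel merger]
  giving Wigor onipoma.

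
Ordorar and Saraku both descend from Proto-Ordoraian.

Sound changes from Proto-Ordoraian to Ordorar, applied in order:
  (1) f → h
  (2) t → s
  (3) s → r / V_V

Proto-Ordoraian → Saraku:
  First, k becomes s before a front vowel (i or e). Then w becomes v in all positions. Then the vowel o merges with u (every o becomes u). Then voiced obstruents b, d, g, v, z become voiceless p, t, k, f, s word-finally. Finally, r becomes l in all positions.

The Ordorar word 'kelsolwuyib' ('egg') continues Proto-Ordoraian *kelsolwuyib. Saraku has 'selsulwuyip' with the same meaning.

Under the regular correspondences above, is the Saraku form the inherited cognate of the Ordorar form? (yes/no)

no

Derive the expected Saraku reflex of *kelsolwuyib:
Saraku: *kelsolwuyib > selsolwuyib > selsolvuyib > selsulvuyib > selsulvuyip  (by palatalisation, unconditioned shift, vowel merger, final devoicing)
The regular Saraku reflex would be 'selsulvuyip', but the attested form is 'selsulwuyip'. The correspondence is irregular, so they are not cognates (the Saraku form has a different source).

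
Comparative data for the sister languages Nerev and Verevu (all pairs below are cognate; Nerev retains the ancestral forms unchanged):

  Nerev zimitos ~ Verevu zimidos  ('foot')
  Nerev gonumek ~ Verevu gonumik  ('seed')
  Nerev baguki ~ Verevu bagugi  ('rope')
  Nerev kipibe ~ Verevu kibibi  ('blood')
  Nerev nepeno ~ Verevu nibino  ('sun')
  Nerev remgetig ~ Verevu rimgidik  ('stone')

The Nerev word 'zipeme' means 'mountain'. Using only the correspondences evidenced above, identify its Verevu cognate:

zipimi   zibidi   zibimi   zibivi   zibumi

nepeno ~ nibino — Nerev p corresponds to Verevu b between vowels (before a front vowel).
remgetig ~ rimgidik — Nerev e corresponds to Verevu i after a consonant, before a nasal.
kipibe ~ kibibi — Nerev e corresponds to Verevu i word-finally.
Applying these to Nerev 'zipeme':
  zipeme → zibeme   (p→b between vowels (before a front vowel))
  zibeme → zibime   (e→i after a consonant, before a nasal)
  zibime → zibimi   (e→i word-finally)
So the Verevu cognate is 'zibimi'.

zibimi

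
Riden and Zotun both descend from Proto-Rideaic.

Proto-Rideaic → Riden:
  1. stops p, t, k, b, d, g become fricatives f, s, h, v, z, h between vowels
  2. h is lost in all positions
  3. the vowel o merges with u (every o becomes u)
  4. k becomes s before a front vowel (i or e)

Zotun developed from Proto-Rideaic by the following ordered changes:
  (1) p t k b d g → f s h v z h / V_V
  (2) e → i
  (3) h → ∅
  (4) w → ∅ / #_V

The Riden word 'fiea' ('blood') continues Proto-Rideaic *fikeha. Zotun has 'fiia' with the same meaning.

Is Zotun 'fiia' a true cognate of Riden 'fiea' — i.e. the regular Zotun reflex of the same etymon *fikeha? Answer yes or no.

Derive the expected Zotun reflex of *fikeha:
Zotun: start from *fikeha.
  rule 1 (intervocalic lenition): fikeha → fiheha
  rule 2 (vowel merger): fiheha → fihiha
  rule 3 (h-loss): fihiha → fiia
  rule 4: no change — fiia
  ⇒ Zotun fiia
Zotun 'fiia' matches the regular reflex exactly, so the pair is cognate.

yes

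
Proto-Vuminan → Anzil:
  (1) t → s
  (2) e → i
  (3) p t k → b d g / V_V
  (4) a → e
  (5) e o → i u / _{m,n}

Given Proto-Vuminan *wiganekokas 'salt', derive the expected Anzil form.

Anzil: *wiganekokas
  wiganekokas (rule 1 does not apply)
  wiganekokas → wiganikokas   [vowel merger]
  wiganikokas → wiganigogas   [intervocalic voicing]
  wiganigogas → wigenigoges   [vowel merger]
  wigenigoges → wiginigoges   [pre-nasal raising]
  giving Anzil wiginigoges.

wiginigoges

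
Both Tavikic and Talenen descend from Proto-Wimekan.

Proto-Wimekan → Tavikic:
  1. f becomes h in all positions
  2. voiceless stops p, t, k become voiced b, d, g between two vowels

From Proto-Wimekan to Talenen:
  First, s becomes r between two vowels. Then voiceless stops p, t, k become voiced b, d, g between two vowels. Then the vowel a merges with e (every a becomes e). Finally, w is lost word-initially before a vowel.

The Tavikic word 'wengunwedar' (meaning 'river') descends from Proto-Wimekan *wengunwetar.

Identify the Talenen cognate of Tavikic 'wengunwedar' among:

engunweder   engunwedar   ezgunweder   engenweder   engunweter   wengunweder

engunweder

Talenen: *wengunwetar
  wengunwetar (rule 1 does not apply)
  wengunwetar → wengunwedar   [intervocalic voicing]
  wengunwedar → wengunweder   [vowel merger]
  wengunweder → engunweder   [glide loss]
  giving Talenen engunweder.
Among the options, 'engunweder' alone shows every Talenen change applied in order.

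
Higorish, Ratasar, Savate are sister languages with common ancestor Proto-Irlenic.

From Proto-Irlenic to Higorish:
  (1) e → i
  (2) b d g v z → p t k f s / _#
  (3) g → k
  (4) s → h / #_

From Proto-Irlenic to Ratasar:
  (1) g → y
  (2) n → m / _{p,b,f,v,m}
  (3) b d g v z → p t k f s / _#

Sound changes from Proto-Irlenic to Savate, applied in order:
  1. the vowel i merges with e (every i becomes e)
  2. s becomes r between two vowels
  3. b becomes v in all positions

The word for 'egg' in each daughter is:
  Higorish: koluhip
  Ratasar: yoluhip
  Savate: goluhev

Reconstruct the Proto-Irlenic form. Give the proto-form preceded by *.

*goluhib

Position 6: Higorish has i, Ratasar has i, Savate has e. Ratasar preserves i here (none of its changes turn any other segment into i), so the proto-segment is *i.
Position 7: Higorish has p, Ratasar has p, Savate has v. Taking the neighbouring segments as reconstructed: Higorish p could go back to *p or *b; Ratasar p could go back to *p or *b; Savate v could go back to *b or *v — the one source consistent with every daughter is *b.
Position 1: Higorish has k, Ratasar has y, Savate has g. Savate preserves g here (none of its changes turn any other segment into g), so the proto-segment is *g.
Verify the candidate proto-form against each daughter:
Higorish: *goluhib
  goluhib (rule 1 does not apply)
  goluhib → goluhip   [final devoicing]
  goluhip → koluhip   [unconditioned shift]
  koluhip (rule 4 does not apply)
  giving Higorish koluhip.
Ratasar: start from *goluhib.
  rule 1 (unconditioned shift): goluhib → yoluhib
  rule 2: no change — yoluhib
  rule 3 (final devoicing): yoluhib → yoluhip
  ⇒ Ratasar yoluhip
Savate: *goluhib > goluheb > goluhev  (by vowel merger, unconditioned shift)
*goluhib is the unique common source.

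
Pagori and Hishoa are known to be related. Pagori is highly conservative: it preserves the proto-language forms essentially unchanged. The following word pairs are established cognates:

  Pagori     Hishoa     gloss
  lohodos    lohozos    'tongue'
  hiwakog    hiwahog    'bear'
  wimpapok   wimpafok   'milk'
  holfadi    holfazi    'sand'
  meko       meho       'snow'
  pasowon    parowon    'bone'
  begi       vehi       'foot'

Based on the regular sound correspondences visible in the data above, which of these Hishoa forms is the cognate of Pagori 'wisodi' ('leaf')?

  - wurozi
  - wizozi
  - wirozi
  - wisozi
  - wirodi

pasowon ~ parowon — Pagori s corresponds to Hishoa r between vowels (before a back vowel).
holfadi ~ holfazi — Pagori d corresponds to Hishoa z between vowels (before a front vowel).
Applying these to Pagori 'wisodi':
  wisodi → wirodi   (s→r between vowels (before a back vowel))
  wirodi → wirozi   (d→z between vowels (before a front vowel))
So the Hishoa cognate is 'wirozi'.

wirozi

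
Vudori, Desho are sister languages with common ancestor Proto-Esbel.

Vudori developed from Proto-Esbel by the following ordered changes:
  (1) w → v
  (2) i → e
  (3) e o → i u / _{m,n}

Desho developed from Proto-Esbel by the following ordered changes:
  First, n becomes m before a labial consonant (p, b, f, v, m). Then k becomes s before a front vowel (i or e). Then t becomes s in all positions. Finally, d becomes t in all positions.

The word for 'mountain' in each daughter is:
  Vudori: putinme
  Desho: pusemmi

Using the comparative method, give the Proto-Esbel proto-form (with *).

*putenmi

Position 7: Vudori has e, Desho has i. Desho preserves i here (none of its changes turn any other segment into i), so the proto-segment is *i.
Position 4: Vudori has i, Desho has e. Desho preserves e here (none of its changes turn any other segment into e), so the proto-segment is *e.
Continuing position by position gives *putenmi; check it forward:
Vudori: *putenmi
  putenmi (rule 1 does not apply)
  putenmi → putenme   [vowel merger]
  putenme → putinme   [pre-nasal raising]
  giving Vudori putinme.
Desho: *putenmi
  putenmi → putemmi   [nasal place assimilation]
  putemmi (rule 2 does not apply)
  putemmi → pusemmi   [unconditioned shift]
  pusemmi (rule 4 does not apply)
  giving Desho pusemmi.
*putenmi is the unique common source.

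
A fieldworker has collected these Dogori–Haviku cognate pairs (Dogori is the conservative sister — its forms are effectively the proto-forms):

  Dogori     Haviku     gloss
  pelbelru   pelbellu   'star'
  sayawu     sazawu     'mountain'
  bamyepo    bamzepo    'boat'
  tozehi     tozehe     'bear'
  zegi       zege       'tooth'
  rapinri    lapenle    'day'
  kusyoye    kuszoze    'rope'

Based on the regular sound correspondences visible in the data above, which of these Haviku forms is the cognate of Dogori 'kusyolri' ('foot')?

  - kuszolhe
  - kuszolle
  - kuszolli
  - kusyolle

kusyoye ~ kuszoze — Dogori y corresponds to Haviku z after a consonant, before a back vowel.
rapinri ~ lapenle — Dogori r corresponds to Haviku l after a consonant, before a front vowel.
tozehi ~ tozehe, zegi ~ zege — Dogori i corresponds to Haviku e word-finally.
Applying these to Dogori 'kusyolri':
  kusyolri → kuszolri   (y→z after a consonant, before a back vowel)
  kuszolri → kuszolli   (r→l after a consonant, before a front vowel)
  kuszolli → kuszolle   (i→e word-finally)
So the Haviku cognate is 'kuszolle'.

kuszolle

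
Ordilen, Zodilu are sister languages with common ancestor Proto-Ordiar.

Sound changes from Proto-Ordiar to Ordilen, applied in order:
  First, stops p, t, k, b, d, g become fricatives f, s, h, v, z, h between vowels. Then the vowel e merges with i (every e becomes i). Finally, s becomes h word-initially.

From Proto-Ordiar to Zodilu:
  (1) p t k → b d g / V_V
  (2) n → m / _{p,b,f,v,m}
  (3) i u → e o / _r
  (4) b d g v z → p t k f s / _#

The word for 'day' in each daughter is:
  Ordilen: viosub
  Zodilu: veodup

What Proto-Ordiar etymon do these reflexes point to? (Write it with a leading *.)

Position 6: Ordilen has b, Zodilu has p. Ordilen preserves b here (none of its changes turn any other segment into b), so the proto-segment is *b.
Position 4: Ordilen has s, Zodilu has d. Taking the neighbouring segments as reconstructed: Ordilen s could go back to *t or *s; Zodilu d could go back to *t or *d — the one source consistent with every daughter is *t.
Position 2: Ordilen has i, Zodilu has e. Taking the neighbouring segments as reconstructed: Ordilen i could go back to *e or *i; Zodilu e can only go back to *e — the one source consistent with every daughter is *e.
The remaining positions agree across the daughters. Check the candidate against every language:
Ordilen: *veotub > veosub > viosub  (by intervocalic lenition, vowel merger)
Zodilu: *veotub > veodub > veodup  (by intervocalic voicing, final devoicing)
*veotub is the unique common source.

*veotub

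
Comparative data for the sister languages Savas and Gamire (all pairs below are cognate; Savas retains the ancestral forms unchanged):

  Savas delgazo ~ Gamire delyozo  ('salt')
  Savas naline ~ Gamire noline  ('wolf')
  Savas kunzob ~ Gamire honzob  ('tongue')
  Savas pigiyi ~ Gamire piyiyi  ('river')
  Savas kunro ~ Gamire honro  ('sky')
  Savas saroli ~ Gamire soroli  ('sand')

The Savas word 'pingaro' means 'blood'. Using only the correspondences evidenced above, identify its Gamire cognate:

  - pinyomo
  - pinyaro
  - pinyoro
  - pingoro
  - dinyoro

delgazo ~ delyozo — Savas g corresponds to Gamire y after a consonant, before a back vowel.
saroli ~ soroli — Savas a corresponds to Gamire o after a consonant, before r.
Applying these to Savas 'pingaro':
  pingaro → pinyaro   (g→y after a consonant, before a back vowel)
  pinyaro → pinyoro   (a→o after a consonant, before r)
So the Gamire cognate is 'pinyoro'.

pinyoro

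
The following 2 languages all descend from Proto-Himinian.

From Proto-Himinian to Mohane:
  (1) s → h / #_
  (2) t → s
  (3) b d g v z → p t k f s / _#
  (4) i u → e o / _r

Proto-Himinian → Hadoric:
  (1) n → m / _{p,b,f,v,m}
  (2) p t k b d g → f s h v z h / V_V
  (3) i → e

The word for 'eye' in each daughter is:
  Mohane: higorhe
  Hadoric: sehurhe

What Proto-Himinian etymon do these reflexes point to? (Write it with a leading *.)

*sigurhe

Position 3: Mohane has g, Hadoric has h. Mohane preserves g here (none of its changes turn any other segment into g), so the proto-segment is *g.
Position 4: Mohane has o, Hadoric has u. Hadoric preserves u here (none of its changes turn any other segment into u), so the proto-segment is *u.
Position 2: Mohane has i, Hadoric has e. Mohane preserves i here (none of its changes turn any other segment into i), so the proto-segment is *i.
This points to *sigurhe. Verify forward in each daughter:
Mohane: *sigurhe > higurhe > higorhe  (by debuccalisation, pre-rhotic lowering)
Hadoric: *sigurhe > sihurhe > sehurhe  (by intervocalic lenition, vowel merger)
Only *sigurhe yields all of Mohane higorhe, Hadoric sehurhe.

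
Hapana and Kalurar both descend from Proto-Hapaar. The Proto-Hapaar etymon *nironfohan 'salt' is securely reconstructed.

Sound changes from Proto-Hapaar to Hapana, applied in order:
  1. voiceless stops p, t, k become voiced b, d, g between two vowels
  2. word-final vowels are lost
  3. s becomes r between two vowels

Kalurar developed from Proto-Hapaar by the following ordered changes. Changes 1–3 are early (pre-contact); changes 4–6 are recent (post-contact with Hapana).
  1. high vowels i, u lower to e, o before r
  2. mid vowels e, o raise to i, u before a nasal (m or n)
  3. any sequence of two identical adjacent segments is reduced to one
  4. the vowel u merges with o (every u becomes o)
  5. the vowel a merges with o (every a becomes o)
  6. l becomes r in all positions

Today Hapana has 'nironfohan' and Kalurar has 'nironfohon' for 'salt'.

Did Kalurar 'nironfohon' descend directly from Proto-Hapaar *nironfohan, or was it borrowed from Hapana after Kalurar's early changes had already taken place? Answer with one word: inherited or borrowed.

borrowed

If inherited, *nironfohan would pass through all of Kalurar's changes:
Kalurar: start from *nironfohan.
  rule 1 (pre-rhotic lowering): nironfohan → neronfohan
  rule 2 (pre-nasal raising): neronfohan → nerunfohan
  rule 3: no change — nerunfohan
  rule 4 (vowel merger): nerunfohan → neronfohan
  rule 5 (vowel merger): neronfohan → neronfohon
  rule 6: no change — neronfohon
  ⇒ Kalurar neronfohon
If borrowed from Hapana 'nironfohan' after the early changes, it would undergo only the recent ones:
  rule 4 (vowel merger): no change (nironfohan)
  rule 5 (vowel merger): nironfohan → nironfohon
  rule 6 (unconditioned shift): no change (nironfohon)
  ⇒ as a loan: nironfohon
Kalurar 'nironfohon' matches the loan outcome 'nironfohon', not the inherited 'neronfohon' — it skipped the early Kalurar changes, so it was borrowed from Hapana.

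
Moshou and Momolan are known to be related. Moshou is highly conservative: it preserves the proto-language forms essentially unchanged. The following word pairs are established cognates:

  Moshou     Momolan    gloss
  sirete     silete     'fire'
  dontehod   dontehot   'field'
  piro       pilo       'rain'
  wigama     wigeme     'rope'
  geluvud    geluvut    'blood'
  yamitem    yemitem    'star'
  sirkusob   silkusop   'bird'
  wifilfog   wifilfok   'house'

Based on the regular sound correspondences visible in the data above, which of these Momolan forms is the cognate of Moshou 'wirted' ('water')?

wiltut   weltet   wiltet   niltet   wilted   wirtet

wiltet

sirkusob ~ silkusop — Moshou r corresponds to Momolan l after a vowel, before a consonant other than r, m, n, p, b, f, v.
dontehod ~ dontehot, geluvud ~ geluvut — Moshou d corresponds to Momolan t word-finally.
Applying these to Moshou 'wirted':
  wirted → wilted   (r→l after a vowel, before a consonant other than r, m, n, p, b, f, v)
  wilted → wiltet   (d→t word-finally)
So the Momolan cognate is 'wiltet'.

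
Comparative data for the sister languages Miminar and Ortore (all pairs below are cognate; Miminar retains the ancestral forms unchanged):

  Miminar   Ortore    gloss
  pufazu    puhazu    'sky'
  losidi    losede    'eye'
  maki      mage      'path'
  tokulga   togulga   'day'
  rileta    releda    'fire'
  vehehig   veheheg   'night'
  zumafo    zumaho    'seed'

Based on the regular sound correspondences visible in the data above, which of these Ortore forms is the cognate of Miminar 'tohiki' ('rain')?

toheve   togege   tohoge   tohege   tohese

tohege

losidi ~ losede, rileta ~ releda — Miminar i corresponds to Ortore e after a consonant, before a consonant other than r, m, n, p, b, f, v.
maki ~ mage — Miminar k corresponds to Ortore g between vowels (before a front vowel).
losidi ~ losede, maki ~ mage — Miminar i corresponds to Ortore e word-finally.
Applying these to Miminar 'tohiki':
  tohiki → toheki   (i→e after a consonant, before a consonant other than r, m, n, p, b, f, v)
  toheki → tohegi   (k→g between vowels (before a front vowel))
  tohegi → tohege   (i→e word-finally)
So the Ortore cognate is 'tohege'.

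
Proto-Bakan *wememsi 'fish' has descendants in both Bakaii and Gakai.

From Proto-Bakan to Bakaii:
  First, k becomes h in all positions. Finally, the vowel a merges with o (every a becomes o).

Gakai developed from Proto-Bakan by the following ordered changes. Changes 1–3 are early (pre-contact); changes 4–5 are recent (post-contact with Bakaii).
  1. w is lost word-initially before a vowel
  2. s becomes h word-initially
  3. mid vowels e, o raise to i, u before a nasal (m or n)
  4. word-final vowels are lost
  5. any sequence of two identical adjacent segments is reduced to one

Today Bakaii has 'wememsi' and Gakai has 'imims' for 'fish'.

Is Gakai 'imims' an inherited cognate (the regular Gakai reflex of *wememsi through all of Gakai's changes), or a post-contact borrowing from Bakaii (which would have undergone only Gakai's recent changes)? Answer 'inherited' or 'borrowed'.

If inherited, *wememsi would pass through all of Gakai's changes:
Gakai: start from *wememsi.
  rule 1 (glide loss): wememsi → ememsi
  rule 2: no change — ememsi
  rule 3 (pre-nasal raising): ememsi → imimsi
  rule 4 (apocope): imimsi → imims
  rule 5: no change — imims
  ⇒ Gakai imims
If borrowed from Bakaii 'wememsi' after the early changes, it would undergo only the recent ones:
  rule 4 (apocope): wememsi → wemems
  rule 5 (degemination): no change (wemems)
  ⇒ as a loan: wemems
Gakai 'imims' matches the inherited outcome exactly, so it is an inherited cognate, not a loan.

inherited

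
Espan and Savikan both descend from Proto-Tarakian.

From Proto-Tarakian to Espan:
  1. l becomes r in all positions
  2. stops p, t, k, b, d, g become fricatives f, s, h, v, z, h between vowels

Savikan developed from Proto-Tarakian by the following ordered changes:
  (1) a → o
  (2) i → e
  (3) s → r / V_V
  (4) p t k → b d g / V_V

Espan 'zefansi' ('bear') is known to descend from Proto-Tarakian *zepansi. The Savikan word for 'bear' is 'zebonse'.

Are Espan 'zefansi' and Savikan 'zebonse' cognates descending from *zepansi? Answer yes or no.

yes

Derive the expected Savikan reflex of *zepansi:
Savikan: *zepansi > zeponsi > zeponse > zebonse  (by vowel merger, vowel merger, intervocalic voicing)
Savikan 'zebonse' matches the regular reflex exactly, so the pair is cognate.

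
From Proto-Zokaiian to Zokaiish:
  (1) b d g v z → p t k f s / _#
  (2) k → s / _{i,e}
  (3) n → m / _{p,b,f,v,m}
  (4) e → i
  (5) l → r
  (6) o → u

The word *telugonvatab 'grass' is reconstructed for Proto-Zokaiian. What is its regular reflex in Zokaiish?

Zokaiish: start from *telugonvatab.
  rule 1 (final devoicing): telugonvatab → telugonvatap
  rule 2: no change — telugonvatap
  rule 3 (nasal place assimilation): telugonvatap → telugomvatap
  rule 4 (vowel merger): telugomvatap → tilugomvatap
  rule 5 (unconditioned shift): tilugomvatap → tirugomvatap
  rule 6 (vowel merger): tirugomvatap → tirugumvatap
  ⇒ Zokaiish tirugumvatap

tirugumvatap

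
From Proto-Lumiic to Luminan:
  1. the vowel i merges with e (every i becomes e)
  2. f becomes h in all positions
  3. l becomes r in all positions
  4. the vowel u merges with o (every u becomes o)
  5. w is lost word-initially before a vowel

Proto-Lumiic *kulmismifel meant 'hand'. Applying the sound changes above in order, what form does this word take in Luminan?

kormesmeher

Luminan: *kulmismifel
  kulmismifel → kulmesmefel   [vowel merger]
  kulmesmefel → kulmesmehel   [unconditioned shift]
  kulmesmehel → kurmesmeher   [unconditioned shift]
  kurmesmeher → kormesmeher   [vowel merger]
  kormesmeher (rule 5 does not apply)
  giving Luminan kormesmeher.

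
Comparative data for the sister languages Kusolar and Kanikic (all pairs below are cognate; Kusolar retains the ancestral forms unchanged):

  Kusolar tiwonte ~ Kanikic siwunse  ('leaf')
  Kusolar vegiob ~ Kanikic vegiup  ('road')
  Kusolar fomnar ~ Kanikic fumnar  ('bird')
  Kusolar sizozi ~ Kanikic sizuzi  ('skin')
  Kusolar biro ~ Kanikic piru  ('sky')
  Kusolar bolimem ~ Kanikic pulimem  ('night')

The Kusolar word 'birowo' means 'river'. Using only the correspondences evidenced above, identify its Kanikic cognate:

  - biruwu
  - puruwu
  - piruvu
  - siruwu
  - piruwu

piruwu

biro ~ piru — Kusolar b corresponds to Kanikic p word-initially before a front vowel.
sizozi ~ sizuzi, bolimem ~ pulimem — Kusolar o corresponds to Kanikic u after a consonant, before a consonant other than r, m, n, p, b, f, v.
biro ~ piru — Kusolar o corresponds to Kanikic u word-finally.
Applying these to Kusolar 'birowo':
  birowo → pirowo   (b→p word-initially before a front vowel)
  pirowo → piruwo   (o→u after a consonant, before a consonant other than r, m, n, p, b, f, v)
  piruwo → piruwu   (o→u word-finally)
So the Kanikic cognate is 'piruwu'.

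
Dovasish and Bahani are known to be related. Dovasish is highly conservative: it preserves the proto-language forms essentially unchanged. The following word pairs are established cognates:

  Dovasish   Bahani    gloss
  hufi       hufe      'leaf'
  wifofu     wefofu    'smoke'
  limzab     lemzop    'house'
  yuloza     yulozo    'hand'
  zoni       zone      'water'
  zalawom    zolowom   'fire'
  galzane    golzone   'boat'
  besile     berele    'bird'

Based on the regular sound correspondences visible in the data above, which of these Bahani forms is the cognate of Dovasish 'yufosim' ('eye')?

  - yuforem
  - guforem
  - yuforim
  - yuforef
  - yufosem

besile ~ berele — Dovasish s corresponds to Bahani r between vowels (before a front vowel).
limzab ~ lemzop — Dovasish i corresponds to Bahani e after a consonant, before a nasal.
Applying these to Dovasish 'yufosim':
  yufosim → yuforim   (s→r between vowels (before a front vowel))
  yuforim → yuforem   (i→e after a consonant, before a nasal)
So the Bahani cognate is 'yuforem'.

yuforem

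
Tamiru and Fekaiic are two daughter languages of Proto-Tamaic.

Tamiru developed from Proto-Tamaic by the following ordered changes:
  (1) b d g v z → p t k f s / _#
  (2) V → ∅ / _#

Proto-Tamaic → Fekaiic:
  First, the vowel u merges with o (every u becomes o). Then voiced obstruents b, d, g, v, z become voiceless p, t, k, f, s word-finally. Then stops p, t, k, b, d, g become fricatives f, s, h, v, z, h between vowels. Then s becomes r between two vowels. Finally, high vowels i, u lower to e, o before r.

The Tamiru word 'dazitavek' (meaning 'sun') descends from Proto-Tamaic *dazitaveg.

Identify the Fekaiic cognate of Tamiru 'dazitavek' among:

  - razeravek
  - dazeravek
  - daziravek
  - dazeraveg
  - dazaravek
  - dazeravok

Fekaiic: *dazitaveg > dazitavek > dazisavek > daziravek > dazeravek  (by final devoicing, intervocalic lenition, rhotacism, pre-rhotic lowering)

dazeravek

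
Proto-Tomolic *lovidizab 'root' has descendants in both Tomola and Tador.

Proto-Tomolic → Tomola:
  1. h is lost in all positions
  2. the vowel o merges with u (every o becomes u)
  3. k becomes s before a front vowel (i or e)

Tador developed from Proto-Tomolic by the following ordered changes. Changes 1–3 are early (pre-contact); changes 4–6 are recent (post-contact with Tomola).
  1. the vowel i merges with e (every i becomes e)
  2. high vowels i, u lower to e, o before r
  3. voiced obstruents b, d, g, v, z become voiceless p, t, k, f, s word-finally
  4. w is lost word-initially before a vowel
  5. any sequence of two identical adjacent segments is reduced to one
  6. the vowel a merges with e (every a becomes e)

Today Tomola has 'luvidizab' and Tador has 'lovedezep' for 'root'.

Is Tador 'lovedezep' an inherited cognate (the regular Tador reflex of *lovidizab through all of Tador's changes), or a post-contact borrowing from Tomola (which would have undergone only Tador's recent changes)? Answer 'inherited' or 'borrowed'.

If inherited, *lovidizab would pass through all of Tador's changes:
Tador: *lovidizab
  lovidizab → lovedezab   [vowel merger]
  lovedezab (rule 2 does not apply)
  lovedezab → lovedezap   [final devoicing]
  lovedezap (rule 4 does not apply)
  lovedezap (rule 5 does not apply)
  lovedezap → lovedezep   [vowel merger]
  giving Tador lovedezep.
If borrowed from Tomola 'luvidizab' after the early changes, it would undergo only the recent ones:
  rule 4 (glide loss): no change (luvidizab)
  rule 5 (degemination): no change (luvidizab)
  rule 6 (vowel merger): luvidizab → luvidizeb
  ⇒ as a loan: luvidizeb
Tador 'lovedezep' matches the inherited outcome exactly, so it is an inherited cognate, not a loan.

inherited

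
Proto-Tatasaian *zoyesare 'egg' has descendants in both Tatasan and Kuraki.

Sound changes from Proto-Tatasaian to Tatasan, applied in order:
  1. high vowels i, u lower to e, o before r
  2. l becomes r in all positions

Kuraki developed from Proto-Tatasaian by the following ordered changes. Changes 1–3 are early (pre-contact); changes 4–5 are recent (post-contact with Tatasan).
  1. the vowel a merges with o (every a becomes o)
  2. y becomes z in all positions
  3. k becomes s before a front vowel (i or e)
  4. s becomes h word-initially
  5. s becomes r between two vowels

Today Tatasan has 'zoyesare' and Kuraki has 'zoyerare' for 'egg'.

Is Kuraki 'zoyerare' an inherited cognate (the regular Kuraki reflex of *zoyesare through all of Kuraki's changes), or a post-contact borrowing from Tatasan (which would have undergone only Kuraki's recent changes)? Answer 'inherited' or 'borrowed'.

borrowed

If inherited, *zoyesare would pass through all of Kuraki's changes:
Kuraki: *zoyesare
  zoyesare → zoyesore   [vowel merger]
  zoyesore → zozesore   [unconditioned shift]
  zozesore (rule 3 does not apply)
  zozesore (rule 4 does not apply)
  zozesore → zozerore   [rhotacism]
  giving Kuraki zozerore.
If borrowed from Tatasan 'zoyesare' after the early changes, it would undergo only the recent ones:
  rule 4 (debuccalisation): no change (zoyesare)
  rule 5 (rhotacism): zoyesare → zoyerare
  ⇒ as a loan: zoyerare
Kuraki 'zoyerare' matches the loan outcome 'zoyerare', not the inherited 'zozerore' — it skipped the early Kuraki changes, so it was borrowed from Tatasan.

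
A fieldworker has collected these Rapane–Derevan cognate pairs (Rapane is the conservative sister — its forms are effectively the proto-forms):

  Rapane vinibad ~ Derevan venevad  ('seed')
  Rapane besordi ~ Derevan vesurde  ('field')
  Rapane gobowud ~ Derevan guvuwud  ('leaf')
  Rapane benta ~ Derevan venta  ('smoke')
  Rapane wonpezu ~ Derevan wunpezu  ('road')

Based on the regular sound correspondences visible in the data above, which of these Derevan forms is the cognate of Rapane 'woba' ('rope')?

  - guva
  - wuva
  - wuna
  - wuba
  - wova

gobowud ~ guvuwud — Rapane o corresponds to Derevan u after a consonant, before a labial obstruent.
vinibad ~ venevad — Rapane b corresponds to Derevan v between vowels (before a back vowel).
Applying these to Rapane 'woba':
  woba → wuba   (o→u after a consonant, before a labial obstruent)
  wuba → wuva   (b→v between vowels (before a back vowel))
So the Derevan cognate is 'wuva'.

wuva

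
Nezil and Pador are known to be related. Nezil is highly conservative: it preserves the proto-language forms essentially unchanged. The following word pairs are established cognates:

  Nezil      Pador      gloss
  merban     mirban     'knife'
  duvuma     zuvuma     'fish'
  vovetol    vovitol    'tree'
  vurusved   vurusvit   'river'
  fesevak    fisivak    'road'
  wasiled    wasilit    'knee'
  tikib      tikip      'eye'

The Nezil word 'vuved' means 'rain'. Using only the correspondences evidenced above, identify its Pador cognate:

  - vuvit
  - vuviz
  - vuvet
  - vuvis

vovetol ~ vovitol, vurusved ~ vurusvit — Nezil e corresponds to Pador i after a consonant, before a consonant other than r, m, n, p, b, f, v.
vurusved ~ vurusvit, wasiled ~ wasilit — Nezil d corresponds to Pador t word-finally.
Applying these to Nezil 'vuved':
  vuved → vuvid   (e→i after a consonant, before a consonant other than r, m, n, p, b, f, v)
  vuvid → vuvit   (d→t word-finally)
So the Pador cognate is 'vuvit'.

vuvit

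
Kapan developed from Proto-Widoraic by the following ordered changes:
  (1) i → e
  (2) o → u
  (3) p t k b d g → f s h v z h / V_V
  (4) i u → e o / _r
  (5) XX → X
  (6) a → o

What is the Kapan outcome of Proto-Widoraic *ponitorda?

punesordo

Kapan: *ponitorda > ponetorda > puneturda > punesurda > punesorda > punesordo  (by vowel merger, vowel merger, intervocalic lenition, pre-rhotic lowering, vowel merger)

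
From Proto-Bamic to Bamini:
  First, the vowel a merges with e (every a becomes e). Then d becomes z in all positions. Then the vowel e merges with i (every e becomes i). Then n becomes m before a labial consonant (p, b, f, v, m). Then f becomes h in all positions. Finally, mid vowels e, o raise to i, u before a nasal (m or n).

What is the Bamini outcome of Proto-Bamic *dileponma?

zilipummi

Bamini: start from *dileponma.
  rule 1 (vowel merger): dileponma → dileponme
  rule 2 (unconditioned shift): dileponme → zileponme
  rule 3 (vowel merger): zileponme → ziliponmi
  rule 4 (nasal place assimilation): ziliponmi → zilipommi
  rule 5: no change — zilipommi
  rule 6 (pre-nasal raising): zilipommi → zilipummi
  ⇒ Bamini zilipummi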